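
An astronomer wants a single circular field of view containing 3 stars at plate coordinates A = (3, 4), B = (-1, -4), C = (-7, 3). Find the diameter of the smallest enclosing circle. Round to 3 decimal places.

10.904

Side lengths²: AB² = 80, AC² = 101, BC² = 85.
Since AC² = 101 < 85 + 80 = 165, the triangle is acute, so the smallest enclosing circle is the circumcircle.
Circumcentre = (-34/19, 53/38), r² = 42925/1444.
Diameter = 2r = 2√(42925/1444) ≈ 10.904.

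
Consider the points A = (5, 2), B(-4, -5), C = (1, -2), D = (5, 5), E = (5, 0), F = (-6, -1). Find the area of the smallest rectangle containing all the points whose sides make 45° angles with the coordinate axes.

95

In coordinates u = x + y, v = x − y the rectangle is axis-aligned; the map (x,y)→(u,v) scales areas by 2.
u-values: 7, -9, -1, 10, 5, -7; range = 10 − (-9) = 19.
v-values: 3, 1, 3, 0, 5, -5; range = 5 − (-5) = 10.
Area = (19 × 10) / 2 = 95.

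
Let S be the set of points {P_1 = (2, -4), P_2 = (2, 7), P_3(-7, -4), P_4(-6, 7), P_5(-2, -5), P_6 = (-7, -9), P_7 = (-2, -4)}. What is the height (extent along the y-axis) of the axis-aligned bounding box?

16

max y = 7, min y = -9, so height = 16.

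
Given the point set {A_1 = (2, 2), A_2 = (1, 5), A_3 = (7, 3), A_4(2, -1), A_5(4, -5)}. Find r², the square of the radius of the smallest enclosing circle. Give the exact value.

A smallest enclosing disk is always determined by at most three of the input points on its boundary.
The minimum enclosing circle is determined by three boundary points: A_2, A_3, A_5.
Their circumcentre is (145/54, 1/18) with r² = 39785/1458.
The farthest remaining point A_1 is at distance² 6197/1458 ≤ 39785/1458.

39785/1458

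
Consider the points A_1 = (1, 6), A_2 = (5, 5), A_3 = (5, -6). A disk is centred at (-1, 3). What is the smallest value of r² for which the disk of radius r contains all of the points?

The required radius is the distance from (-1, 3) to the farthest point.
Squared distances: 13, 40, 117.
Maximum is 117, attained at A_3.

117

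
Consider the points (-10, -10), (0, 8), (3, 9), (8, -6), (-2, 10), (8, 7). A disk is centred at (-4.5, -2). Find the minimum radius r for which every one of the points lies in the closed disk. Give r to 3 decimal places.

15.403

The required radius is the distance from (-4.5, -2) to the farthest point.
Squared distances: 94.25, 120.25, 177.25, 172.25, 150.25, 237.25.
Maximum is 237.25, attained at (8, 7).
r = √(237.25) ≈ 15.403.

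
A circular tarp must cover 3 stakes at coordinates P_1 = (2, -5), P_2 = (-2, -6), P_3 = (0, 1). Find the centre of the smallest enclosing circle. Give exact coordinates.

Side lengths²: P_1P_2² = 17, P_1P_3² = 40, P_2P_3² = 53.
Since P_2P_3² = 53 < 40 + 17 = 57, the triangle is acute, so the smallest enclosing circle is the circumcircle.
Circumcentre = (-19/26, -67/26), r² = 4505/338.
Centre = (-19/26, -67/26).

(-19/26, -67/26)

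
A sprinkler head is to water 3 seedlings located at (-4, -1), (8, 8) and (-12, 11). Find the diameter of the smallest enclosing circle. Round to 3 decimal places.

Call the three points A, B, C in the order given.
Side lengths²: AB² = 225, AC² = 208, BC² = 409.
Since BC² = 409 < 225 + 208 = 433, the triangle is acute, so the smallest enclosing circle is the circumcircle.
Circumcentre = (-25/12, 161/18), r² = 132925/1296.
Diameter = 2r = 2√(132925/1296) ≈ 20.255.

20.255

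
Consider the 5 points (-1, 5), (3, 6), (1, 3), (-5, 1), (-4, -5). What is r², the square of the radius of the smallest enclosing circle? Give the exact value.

42.5

By Welzl's lemma the MEC is supported by two points (diametrically opposite) or three points (on a circumcircle).
The farthest pair is (3, 6)–(-4, -5) with squared distance 170. The circle on this segment as diameter has centre (-0.5, 0.5) and r² = 170/4 = 42.5.
Check (-1, 5): distance² to centre = 20.5 ≤ 42.5, so it lies inside.
All remaining points lie in this disk, and no smaller disk contains both endpoints, so this is the minimum enclosing circle.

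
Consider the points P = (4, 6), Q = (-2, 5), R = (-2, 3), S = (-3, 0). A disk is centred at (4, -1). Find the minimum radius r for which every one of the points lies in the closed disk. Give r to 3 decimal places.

The required radius is the distance from (4, -1) to the farthest point.
Squared distances: 49, 72, 52, 50.
Maximum is 72, attained at Q.
r = √72 ≈ 8.485.

8.485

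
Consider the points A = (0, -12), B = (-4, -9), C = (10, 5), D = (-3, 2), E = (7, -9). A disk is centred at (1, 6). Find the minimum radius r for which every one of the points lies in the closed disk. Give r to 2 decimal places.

The required radius is the distance from (1, 6) to the farthest point.
Squared distances: 325, 250, 82, 32, 261.
Maximum is 325, attained at A.
r = √325 ≈ 18.03.

18.03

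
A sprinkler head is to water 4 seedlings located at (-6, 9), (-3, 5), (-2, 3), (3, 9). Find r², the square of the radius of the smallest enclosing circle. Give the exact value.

793/36

A smallest enclosing disk is always determined by at most three of the input points on its boundary.
The minimum enclosing circle is determined by three boundary points: (-6, 9), (-2, 3), (3, 9).
Their circumcentre is (-1.5, 23/3) with r² = 793/36.
The farthest remaining point (-3, 5) is at distance² 337/36 ≤ 793/36.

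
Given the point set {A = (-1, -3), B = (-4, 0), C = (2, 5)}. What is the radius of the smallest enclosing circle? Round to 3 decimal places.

Side lengths²: AB² = 18, AC² = 73, BC² = 61.
Since AC² = 73 < 61 + 18 = 79, the triangle is acute, so the smallest enclosing circle is the circumcircle.
Circumcentre = (3/22, 25/22), r² = 4453/242.
r = √(4453/242) ≈ 4.290.

4.290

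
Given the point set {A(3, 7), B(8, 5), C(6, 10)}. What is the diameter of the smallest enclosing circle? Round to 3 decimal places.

Side lengths²: AB² = 29, AC² = 18, BC² = 29.
Since BC² = 29 < 29 + 18 = 47, the triangle is acute, so the smallest enclosing circle is the circumcircle.
Circumcentre = (83/14, 99/14), r² = 841/98.
Diameter = 2r = 2√(841/98) ≈ 5.859.

5.859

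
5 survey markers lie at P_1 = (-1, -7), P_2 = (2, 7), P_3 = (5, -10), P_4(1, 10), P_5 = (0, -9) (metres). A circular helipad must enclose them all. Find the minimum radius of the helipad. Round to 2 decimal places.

The minimum enclosing circle of a finite set is fixed by two of the points (as a diameter) or three (as a circumcircle).
The farthest pair is P_3–P_4 with squared distance 416. The circle on this segment as diameter has centre (3, 0) and r² = 416/4 = 104.
Check P_1: distance² to centre = 65 ≤ 104, so it lies inside.
All remaining points lie in this disk, and no smaller disk contains both endpoints, so this is the minimum enclosing circle.
r = √104 ≈ 10.20.

10.20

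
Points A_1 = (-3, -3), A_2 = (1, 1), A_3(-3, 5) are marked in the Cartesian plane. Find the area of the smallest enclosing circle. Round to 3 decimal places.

Side lengths²: A_1A_2² = 32, A_1A_3² = 64, A_2A_3² = 32.
Since A_1A_3² = 64 ≥ 32 + 32 = 64, the angle opposite A_1A_3 is not acute, so the smallest enclosing circle has A_1A_3 as diameter.
Centre = midpoint of A_1A_3 = (-3, 1), r² = 64/4 = 16.
Area = π·r² = π·16 ≈ 50.265.

50.265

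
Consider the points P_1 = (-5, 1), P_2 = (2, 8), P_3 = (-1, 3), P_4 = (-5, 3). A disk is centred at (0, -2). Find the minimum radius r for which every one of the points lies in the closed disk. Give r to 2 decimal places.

The required radius is the distance from (0, -2) to the farthest point.
Squared distances: 34, 104, 26, 50.
Maximum is 104, attained at P_2.
r = √104 ≈ 10.20.

10.20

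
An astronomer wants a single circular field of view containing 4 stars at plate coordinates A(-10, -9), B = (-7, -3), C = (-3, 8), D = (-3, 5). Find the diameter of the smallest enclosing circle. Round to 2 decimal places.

By Welzl's lemma the MEC is supported by two points (diametrically opposite) or three points (on a circumcircle).
The farthest pair is A–C with squared distance 338. The circle on this segment as diameter has centre (-6.5, -0.5) and r² = 338/4 = 84.5.
Check B: distance² to centre = 6.5 ≤ 84.5, so it lies inside.
All remaining points lie in this disk, and no smaller disk contains both endpoints, so this is the minimum enclosing circle.
Diameter = 2r = 2√(84.5) ≈ 18.38.

18.38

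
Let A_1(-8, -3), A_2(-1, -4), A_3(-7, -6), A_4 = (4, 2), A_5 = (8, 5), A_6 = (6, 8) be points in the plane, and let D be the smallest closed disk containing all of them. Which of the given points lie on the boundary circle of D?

The farthest pair is A_3–A_6 with squared distance 365. The circle on this segment as diameter has centre (-0.5, 1) and r² = 365/4 = 91.25.
Check A_1: distance² to centre = 72.25 ≤ 91.25, so it lies inside.
All remaining points lie in this disk, and no smaller disk contains both endpoints, so this is the minimum enclosing circle.
The points at distance exactly r from the centre are A_3, A_6 — 2 points.

A_3, A_6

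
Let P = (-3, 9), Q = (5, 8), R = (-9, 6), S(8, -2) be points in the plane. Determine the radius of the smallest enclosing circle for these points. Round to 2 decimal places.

9.39

The farthest pair is R–S with squared distance 353. The circle on this segment as diameter has centre (-0.5, 2) and r² = 353/4 = 88.25.
Check P: distance² to centre = 55.25 ≤ 88.25, so it lies inside.
All remaining points lie in this disk, and no smaller disk contains both endpoints, so this is the minimum enclosing circle.
r = √(88.25) ≈ 9.39.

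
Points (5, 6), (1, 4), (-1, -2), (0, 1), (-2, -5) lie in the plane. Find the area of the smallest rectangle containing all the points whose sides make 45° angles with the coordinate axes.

In coordinates u = x + y, v = x − y the rectangle is axis-aligned; the map (x,y)→(u,v) scales areas by 2.
u-values: 11, 5, -3, 1, -7; range = 11 − (-7) = 18.
v-values: -1, -3, 1, -1, 3; range = 3 − (-3) = 6.
Area = (18 × 6) / 2 = 54.

54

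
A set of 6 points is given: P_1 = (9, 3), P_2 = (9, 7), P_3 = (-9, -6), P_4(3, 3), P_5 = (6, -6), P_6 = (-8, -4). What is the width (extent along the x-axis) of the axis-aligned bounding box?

18

max x = 9, min x = -9, so width = 18.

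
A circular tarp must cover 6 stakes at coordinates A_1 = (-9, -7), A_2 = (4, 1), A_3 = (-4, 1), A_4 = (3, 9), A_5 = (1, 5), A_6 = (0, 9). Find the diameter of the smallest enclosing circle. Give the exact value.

A smallest enclosing disk is always determined by at most three of the input points on its boundary.
The farthest pair is A_1–A_4 with squared distance 400. The circle on this segment as diameter has centre (-3, 1) and r² = 400/4 = 100.
Check A_2: distance² to centre = 49 ≤ 100, so it lies inside.
All remaining points lie in this disk, and no smaller disk contains both endpoints, so this is the minimum enclosing circle.
Diameter = 2r = 2√100 = 20.

20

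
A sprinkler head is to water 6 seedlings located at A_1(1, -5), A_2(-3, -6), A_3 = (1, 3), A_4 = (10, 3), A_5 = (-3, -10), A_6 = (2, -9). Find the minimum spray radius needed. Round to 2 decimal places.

The minimum enclosing circle of a finite set is fixed by two of the points (as a diameter) or three (as a circumcircle).
The farthest pair is A_4–A_5 with squared distance 338. The circle on this segment as diameter has centre (3.5, -3.5) and r² = 338/4 = 84.5.
Check A_1: distance² to centre = 8.5 ≤ 84.5, so it lies inside.
All remaining points lie in this disk, and no smaller disk contains both endpoints, so this is the minimum enclosing circle.
r = √(84.5) ≈ 9.19.

9.19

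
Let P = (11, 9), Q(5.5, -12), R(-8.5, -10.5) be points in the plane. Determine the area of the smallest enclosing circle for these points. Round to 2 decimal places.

597.30

Side lengths²: PQ² = 471.25, PR² = 760.5, QR² = 198.25.
Since PR² = 760.5 ≥ 471.25 + 198.25 = 669.5, the angle opposite PR is not acute, so the smallest enclosing circle has PR as diameter.
Centre = midpoint of PR = (1.25, -0.75), r² = 760.5/4 = 190.125.
Area = π·r² = π·190.125 ≈ 597.30.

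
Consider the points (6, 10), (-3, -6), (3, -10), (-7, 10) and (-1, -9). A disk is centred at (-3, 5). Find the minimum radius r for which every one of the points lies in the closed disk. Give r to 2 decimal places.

The required radius is the distance from (-3, 5) to the farthest point.
Squared distances: 106, 121, 261, 41, 200.
Maximum is 261, attained at (3, -10).
r = √261 ≈ 16.16.

16.16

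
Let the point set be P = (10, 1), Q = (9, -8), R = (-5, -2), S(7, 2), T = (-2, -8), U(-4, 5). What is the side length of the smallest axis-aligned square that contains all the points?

The bounding box has width 15 and height 13.
An axis-aligned square enclosing the set must have side ≥ max(width, height).
So the minimum side is max(15, 13) = 15.

15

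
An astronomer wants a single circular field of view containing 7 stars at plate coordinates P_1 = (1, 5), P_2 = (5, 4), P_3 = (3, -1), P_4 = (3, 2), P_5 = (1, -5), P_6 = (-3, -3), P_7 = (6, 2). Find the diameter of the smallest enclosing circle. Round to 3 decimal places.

The minimum enclosing circle of a finite set is fixed by two of the points (as a diameter) or three (as a circumcircle).
The minimum enclosing circle is determined by three boundary points: P_2, P_5, P_6.
Their circumcentre is (51/44, 7/22) with r² = 54805/1936.
The farthest remaining point P_7 is at distance² 50845/1936 ≤ 54805/1936.
Diameter = 2r = 2√(54805/1936) ≈ 10.641.

10.641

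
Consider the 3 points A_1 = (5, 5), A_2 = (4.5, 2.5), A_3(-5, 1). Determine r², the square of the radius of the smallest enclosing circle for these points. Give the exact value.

Side lengths²: A_1A_2² = 6.5, A_1A_3² = 116, A_2A_3² = 92.5.
Since A_1A_3² = 116 ≥ 92.5 + 6.5 = 99, the angle opposite A_1A_3 is not acute, so the smallest enclosing circle has A_1A_3 as diameter.
Centre = midpoint of A_1A_3 = (0, 3), r² = 116/4 = 29.

29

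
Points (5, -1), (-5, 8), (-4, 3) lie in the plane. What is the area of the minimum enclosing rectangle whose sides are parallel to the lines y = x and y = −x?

47.5

In coordinates u = x + y, v = x − y the rectangle is axis-aligned; the map (x,y)→(u,v) scales areas by 2.
u-values: 4, 3, -1; range = 4 − (-1) = 5.
v-values: 6, -13, -7; range = 6 − (-13) = 19.
Area = (5 × 19) / 2 = 47.5.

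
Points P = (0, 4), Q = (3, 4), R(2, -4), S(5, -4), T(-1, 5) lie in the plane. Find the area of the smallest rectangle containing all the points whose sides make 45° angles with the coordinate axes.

In coordinates u = x + y, v = x − y the rectangle is axis-aligned; the map (x,y)→(u,v) scales areas by 2.
u-values: 4, 7, -2, 1, 4; range = 7 − (-2) = 9.
v-values: -4, -1, 6, 9, -6; range = 9 − (-6) = 15.
Area = (9 × 15) / 2 = 67.5.

67.5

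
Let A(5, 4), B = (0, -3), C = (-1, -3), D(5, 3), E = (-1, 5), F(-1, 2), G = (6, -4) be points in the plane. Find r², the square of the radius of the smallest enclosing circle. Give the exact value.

The minimum enclosing circle of a finite set is fixed by two of the points (as a diameter) or three (as a circumcircle).
The farthest pair is E–G with squared distance 130. The circle on this segment as diameter has centre (2.5, 0.5) and r² = 130/4 = 32.5.
Check A: distance² to centre = 18.5 ≤ 32.5, so it lies inside.
All remaining points lie in this disk, and no smaller disk contains both endpoints, so this is the minimum enclosing circle.

32.5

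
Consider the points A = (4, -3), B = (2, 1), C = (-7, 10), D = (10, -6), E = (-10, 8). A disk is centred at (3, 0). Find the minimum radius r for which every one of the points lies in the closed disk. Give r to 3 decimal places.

The required radius is the distance from (3, 0) to the farthest point.
Squared distances: 10, 2, 200, 85, 233.
Maximum is 233, attained at E.
r = √233 ≈ 15.264.

15.264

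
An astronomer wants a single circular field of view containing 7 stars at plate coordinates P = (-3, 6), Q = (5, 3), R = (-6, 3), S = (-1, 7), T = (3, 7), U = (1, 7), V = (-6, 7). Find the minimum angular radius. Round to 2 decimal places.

The minimum enclosing circle of a finite set is fixed by two of the points (as a diameter) or three (as a circumcircle).
The farthest pair is Q–V with squared distance 137. The circle on this segment as diameter has centre (-0.5, 5) and r² = 137/4 = 34.25.
Check P: distance² to centre = 7.25 ≤ 34.25, so it lies inside.
All remaining points lie in this disk, and no smaller disk contains both endpoints, so this is the minimum enclosing circle.
r = √(34.25) ≈ 5.85.

5.85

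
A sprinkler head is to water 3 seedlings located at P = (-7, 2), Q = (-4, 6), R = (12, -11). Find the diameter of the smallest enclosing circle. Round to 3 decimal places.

Side lengths²: PQ² = 25, PR² = 530, QR² = 545.
Since QR² = 545 < 530 + 25 = 555, the triangle is acute, so the smallest enclosing circle is the circumcircle.
Circumcentre = (167/46, -131/46), r² = 144425/1058.
Diameter = 2r = 2√(144425/1058) ≈ 23.367.

23.367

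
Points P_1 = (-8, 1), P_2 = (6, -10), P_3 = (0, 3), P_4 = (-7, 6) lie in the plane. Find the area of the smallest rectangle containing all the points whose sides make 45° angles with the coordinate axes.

145

In coordinates u = x + y, v = x − y the rectangle is axis-aligned; the map (x,y)→(u,v) scales areas by 2.
u-values: -7, -4, 3, -1; range = 3 − (-7) = 10.
v-values: -9, 16, -3, -13; range = 16 − (-13) = 29.
Area = (10 × 29) / 2 = 145.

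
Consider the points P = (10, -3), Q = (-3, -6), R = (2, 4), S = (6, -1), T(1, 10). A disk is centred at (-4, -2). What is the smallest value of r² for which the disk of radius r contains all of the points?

The required radius is the distance from (-4, -2) to the farthest point.
Squared distances: 197, 17, 72, 101, 169.
Maximum is 197, attained at P.

197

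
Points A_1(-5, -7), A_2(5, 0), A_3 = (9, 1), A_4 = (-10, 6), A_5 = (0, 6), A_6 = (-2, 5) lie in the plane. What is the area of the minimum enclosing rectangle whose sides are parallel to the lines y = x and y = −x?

In coordinates u = x + y, v = x − y the rectangle is axis-aligned; the map (x,y)→(u,v) scales areas by 2.
u-values: -12, 5, 10, -4, 6, 3; range = 10 − (-12) = 22.
v-values: 2, 5, 8, -16, -6, -7; range = 8 − (-16) = 24.
Area = (22 × 24) / 2 = 264.

264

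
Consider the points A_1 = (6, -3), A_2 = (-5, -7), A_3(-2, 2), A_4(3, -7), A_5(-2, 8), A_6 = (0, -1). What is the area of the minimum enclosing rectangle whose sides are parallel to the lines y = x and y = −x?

180

In coordinates u = x + y, v = x − y the rectangle is axis-aligned; the map (x,y)→(u,v) scales areas by 2.
u-values: 3, -12, 0, -4, 6, -1; range = 6 − (-12) = 18.
v-values: 9, 2, -4, 10, -10, 1; range = 10 − (-10) = 20.
Area = (18 × 20) / 2 = 180.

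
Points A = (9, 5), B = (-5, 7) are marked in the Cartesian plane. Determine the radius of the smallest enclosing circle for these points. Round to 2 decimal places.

The smallest circle enclosing two points has them as diameter endpoints.
Centre = midpoint = (2, 6); r² = |AB|²/4 = 200/4 = 50.
r = √50 ≈ 7.07.

7.07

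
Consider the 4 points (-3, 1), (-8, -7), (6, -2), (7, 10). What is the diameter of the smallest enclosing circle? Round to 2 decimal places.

22.67

A smallest enclosing disk is always determined by at most three of the input points on its boundary.
The farthest pair is (-8, -7)–(7, 10) with squared distance 514. The circle on this segment as diameter has centre (-0.5, 1.5) and r² = 514/4 = 128.5.
Check (-3, 1): distance² to centre = 6.5 ≤ 128.5, so it lies inside.
All remaining points lie in this disk, and no smaller disk contains both endpoints, so this is the minimum enclosing circle.
Diameter = 2r = 2√(128.5) ≈ 22.67.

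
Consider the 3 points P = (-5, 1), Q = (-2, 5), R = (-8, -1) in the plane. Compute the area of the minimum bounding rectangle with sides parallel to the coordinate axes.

36

x ranges over [-8, -2], width 6.
y ranges over [-1, 5], height 6.
Area = 6 × 6 = 36.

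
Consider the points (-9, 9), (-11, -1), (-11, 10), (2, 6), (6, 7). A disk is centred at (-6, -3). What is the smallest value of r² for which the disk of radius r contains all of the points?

244

The required radius is the distance from (-6, -3) to the farthest point.
Squared distances: 153, 29, 194, 145, 244.
Maximum is 244, attained at (6, 7).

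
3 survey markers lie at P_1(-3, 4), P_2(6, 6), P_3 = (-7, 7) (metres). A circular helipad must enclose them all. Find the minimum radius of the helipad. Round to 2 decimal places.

Side lengths²: P_1P_2² = 85, P_1P_3² = 25, P_2P_3² = 170.
Since P_2P_3² = 170 ≥ 85 + 25 = 110, the angle opposite P_2P_3 is not acute, so the smallest enclosing circle has P_2P_3 as diameter.
Centre = midpoint of P_2P_3 = (-0.5, 6.5), r² = 170/4 = 42.5.
r = √(42.5) ≈ 6.52.

6.52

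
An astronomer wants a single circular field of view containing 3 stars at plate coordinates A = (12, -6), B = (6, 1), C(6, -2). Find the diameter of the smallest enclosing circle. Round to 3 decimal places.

Side lengths²: AB² = 85, AC² = 52, BC² = 9.
Since AB² = 85 ≥ 52 + 9 = 61, the angle opposite AB is not acute, so the smallest enclosing circle has AB as diameter.
Centre = midpoint of AB = (9, -2.5), r² = 85/4 = 21.25.
Diameter = 2r = 2√(21.25) ≈ 9.220.

9.220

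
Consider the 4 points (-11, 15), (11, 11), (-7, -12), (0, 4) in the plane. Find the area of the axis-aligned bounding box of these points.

594

x ranges over [-11, 11], width 22.
y ranges over [-12, 15], height 27.
Area = 22 × 27 = 594.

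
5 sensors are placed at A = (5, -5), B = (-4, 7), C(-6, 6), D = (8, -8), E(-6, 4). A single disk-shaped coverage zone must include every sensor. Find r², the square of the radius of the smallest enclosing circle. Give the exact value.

98

A smallest enclosing disk is always determined by at most three of the input points on its boundary.
The farthest pair is C–D with squared distance 392. The circle on this segment as diameter has centre (1, -1) and r² = 392/4 = 98.
Check A: distance² to centre = 32 ≤ 98, so it lies inside.
All remaining points lie in this disk, and no smaller disk contains both endpoints, so this is the minimum enclosing circle.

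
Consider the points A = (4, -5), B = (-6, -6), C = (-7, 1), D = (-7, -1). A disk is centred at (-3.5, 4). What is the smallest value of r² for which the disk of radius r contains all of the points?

The required radius is the distance from (-3.5, 4) to the farthest point.
Squared distances: 137.25, 106.25, 21.25, 37.25.
Maximum is 137.25, attained at A.

137.25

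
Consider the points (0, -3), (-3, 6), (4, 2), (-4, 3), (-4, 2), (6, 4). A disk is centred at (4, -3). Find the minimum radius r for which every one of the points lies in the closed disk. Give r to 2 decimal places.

The required radius is the distance from (4, -3) to the farthest point.
Squared distances: 16, 130, 25, 100, 89, 53.
Maximum is 130, attained at (-3, 6).
r = √130 ≈ 11.40.

11.40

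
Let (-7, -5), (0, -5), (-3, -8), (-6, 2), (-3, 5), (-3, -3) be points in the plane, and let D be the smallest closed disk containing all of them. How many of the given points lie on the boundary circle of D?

2

The farthest pair is (-3, -8)–(-3, 5) with squared distance 169. The circle on this segment as diameter has centre (-3, -1.5) and r² = 169/4 = 42.25.
Check (-7, -5): distance² to centre = 28.25 ≤ 42.25, so it lies inside.
All remaining points lie in this disk, and no smaller disk contains both endpoints, so this is the minimum enclosing circle.
The points at distance exactly r from the centre are (-3, -8), (-3, 5) — 2 points.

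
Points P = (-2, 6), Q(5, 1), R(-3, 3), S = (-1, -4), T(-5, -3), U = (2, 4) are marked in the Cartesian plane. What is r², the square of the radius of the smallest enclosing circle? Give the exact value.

The minimum enclosing circle is determined by three boundary points: P, Q, T.
Their circumcentre is (-8/13, 7/13) with r² = 5365/169.
The farthest remaining point S is at distance² 3506/169 ≤ 5365/169.

5365/169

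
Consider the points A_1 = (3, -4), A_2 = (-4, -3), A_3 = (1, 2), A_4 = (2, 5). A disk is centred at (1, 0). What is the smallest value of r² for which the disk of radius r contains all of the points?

34

The required radius is the distance from (1, 0) to the farthest point.
Squared distances: 20, 34, 4, 26.
Maximum is 34, attained at A_2.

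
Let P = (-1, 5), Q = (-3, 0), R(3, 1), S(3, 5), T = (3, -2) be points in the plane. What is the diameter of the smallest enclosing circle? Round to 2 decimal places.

A smallest enclosing disk is always determined by at most three of the input points on its boundary.
The minimum enclosing circle is determined by three boundary points: Q, S, T.
Their circumcentre is (5/6, 1.5) with r² = 305/18.
The farthest remaining point P is at distance² 281/18 ≤ 305/18.
Diameter = 2r = 2√(305/18) ≈ 8.23.

8.23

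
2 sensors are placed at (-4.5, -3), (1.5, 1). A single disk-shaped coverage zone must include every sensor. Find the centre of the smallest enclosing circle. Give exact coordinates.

The smallest circle enclosing two points has them as diameter endpoints.
Centre = midpoint = (-1.5, -1); r² = |(-4.5, -3)−(1.5, 1)|²/4 = 52/4 = 13.
Centre = (-1.5, -1).

(-1.5, -1)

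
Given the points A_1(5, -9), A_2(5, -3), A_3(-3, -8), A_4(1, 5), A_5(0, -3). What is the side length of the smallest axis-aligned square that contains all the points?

The bounding box has width 8 and height 14.
An axis-aligned square enclosing the set must have side ≥ max(width, height).
So the minimum side is max(8, 14) = 14.

14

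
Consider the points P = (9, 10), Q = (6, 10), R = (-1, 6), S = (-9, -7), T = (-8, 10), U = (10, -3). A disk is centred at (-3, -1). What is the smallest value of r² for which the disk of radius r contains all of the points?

265

The required radius is the distance from (-3, -1) to the farthest point.
Squared distances: 265, 202, 53, 72, 146, 173.
Maximum is 265, attained at P.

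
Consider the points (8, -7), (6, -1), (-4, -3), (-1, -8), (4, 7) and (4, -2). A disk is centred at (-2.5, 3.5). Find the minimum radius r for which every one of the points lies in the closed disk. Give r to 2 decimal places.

The required radius is the distance from (-2.5, 3.5) to the farthest point.
Squared distances: 220.5, 92.5, 44.5, 134.5, 54.5, 72.5.
Maximum is 220.5, attained at (8, -7).
r = √(220.5) ≈ 14.85.

14.85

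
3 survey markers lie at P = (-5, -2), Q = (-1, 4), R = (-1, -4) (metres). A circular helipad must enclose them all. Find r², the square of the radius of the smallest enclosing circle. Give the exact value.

16.25

Side lengths²: PQ² = 52, PR² = 20, QR² = 64.
Since QR² = 64 < 52 + 20 = 72, the triangle is acute, so the smallest enclosing circle is the circumcircle.
Circumcentre = (-1.5, 0), r² = 16.25.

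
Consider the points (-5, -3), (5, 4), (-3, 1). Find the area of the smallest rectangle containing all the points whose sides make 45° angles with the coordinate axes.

42.5

In coordinates u = x + y, v = x − y the rectangle is axis-aligned; the map (x,y)→(u,v) scales areas by 2.
u-values: -8, 9, -2; range = 9 − (-8) = 17.
v-values: -2, 1, -4; range = 1 − (-4) = 5.
Area = (17 × 5) / 2 = 42.5.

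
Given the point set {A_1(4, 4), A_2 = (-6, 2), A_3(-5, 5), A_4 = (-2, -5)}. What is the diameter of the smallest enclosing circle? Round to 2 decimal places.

11.75

The minimum enclosing circle of a finite set is fixed by two of the points (as a diameter) or three (as a circumcircle).
The minimum enclosing circle is determined by three boundary points: A_1, A_3, A_4.
Their circumcentre is (-53/58, 45/58) with r² = 58097/1682.
The farthest remaining point A_2 is at distance² 46033/1682 ≤ 58097/1682.
Diameter = 2r = 2√(58097/1682) ≈ 11.75.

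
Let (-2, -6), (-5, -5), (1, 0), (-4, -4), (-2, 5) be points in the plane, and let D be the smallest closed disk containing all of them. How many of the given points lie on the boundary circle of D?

2

By Welzl's lemma the MEC is supported by two points (diametrically opposite) or three points (on a circumcircle).
The farthest pair is (-2, -6)–(-2, 5) with squared distance 121. The circle on this segment as diameter has centre (-2, -0.5) and r² = 121/4 = 30.25.
Check (-5, -5): distance² to centre = 29.25 ≤ 30.25, so it lies inside.
All remaining points lie in this disk, and no smaller disk contains both endpoints, so this is the minimum enclosing circle.
The points at distance exactly r from the centre are (-2, -6), (-2, 5) — 2 points.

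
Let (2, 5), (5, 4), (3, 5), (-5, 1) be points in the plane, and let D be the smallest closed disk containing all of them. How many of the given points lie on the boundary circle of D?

2

The minimum enclosing circle of a finite set is fixed by two of the points (as a diameter) or three (as a circumcircle).
The farthest pair is (5, 4)–(-5, 1) with squared distance 109. The circle on this segment as diameter has centre (0, 2.5) and r² = 109/4 = 27.25.
Check (2, 5): distance² to centre = 10.25 ≤ 27.25, so it lies inside.
All remaining points lie in this disk, and no smaller disk contains both endpoints, so this is the minimum enclosing circle.
The points at distance exactly r from the centre are (5, 4), (-5, 1) — 2 points.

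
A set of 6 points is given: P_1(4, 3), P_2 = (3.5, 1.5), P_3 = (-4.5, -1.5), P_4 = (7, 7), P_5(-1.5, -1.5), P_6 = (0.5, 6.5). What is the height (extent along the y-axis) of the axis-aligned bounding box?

max y = 7, min y = -1.5, so height = 8.5.

8.5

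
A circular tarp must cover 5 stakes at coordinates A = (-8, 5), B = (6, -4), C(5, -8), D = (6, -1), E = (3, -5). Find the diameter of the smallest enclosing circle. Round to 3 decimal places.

By Welzl's lemma the MEC is supported by two points (diametrically opposite) or three points (on a circumcircle).
The farthest pair is A–C with squared distance 338. The circle on this segment as diameter has centre (-1.5, -1.5) and r² = 338/4 = 84.5.
Check B: distance² to centre = 62.5 ≤ 84.5, so it lies inside.
All remaining points lie in this disk, and no smaller disk contains both endpoints, so this is the minimum enclosing circle.
Diameter = 2r = 2√(84.5) ≈ 18.385.

18.385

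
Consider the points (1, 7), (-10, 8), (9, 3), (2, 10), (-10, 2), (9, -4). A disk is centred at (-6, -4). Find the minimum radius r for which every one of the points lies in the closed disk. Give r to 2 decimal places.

The required radius is the distance from (-6, -4) to the farthest point.
Squared distances: 170, 160, 274, 260, 52, 225.
Maximum is 274, attained at (9, 3).
r = √274 ≈ 16.55.

16.55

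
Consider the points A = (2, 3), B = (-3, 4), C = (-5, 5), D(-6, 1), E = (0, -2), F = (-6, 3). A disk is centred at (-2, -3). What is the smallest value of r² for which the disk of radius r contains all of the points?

73

The required radius is the distance from (-2, -3) to the farthest point.
Squared distances: 52, 50, 73, 32, 5, 52.
Maximum is 73, attained at C.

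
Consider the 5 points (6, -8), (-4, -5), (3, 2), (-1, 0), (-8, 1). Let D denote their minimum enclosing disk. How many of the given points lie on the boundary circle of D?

2

The minimum enclosing circle of a finite set is fixed by two of the points (as a diameter) or three (as a circumcircle).
The farthest pair is (6, -8)–(-8, 1) with squared distance 277. The circle on this segment as diameter has centre (-1, -3.5) and r² = 277/4 = 69.25.
Check (-4, -5): distance² to centre = 11.25 ≤ 69.25, so it lies inside.
All remaining points lie in this disk, and no smaller disk contains both endpoints, so this is the minimum enclosing circle.
The points at distance exactly r from the centre are (6, -8), (-8, 1) — 2 points.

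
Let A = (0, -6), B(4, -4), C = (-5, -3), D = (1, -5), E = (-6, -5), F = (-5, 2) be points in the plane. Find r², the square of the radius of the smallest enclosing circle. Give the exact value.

By Welzl's lemma the MEC is supported by two points (diametrically opposite) or three points (on a circumcircle).
The minimum enclosing circle is determined by three boundary points: B, E, F.
Their circumcentre is (-57/46, -97/46) with r² = 32825/1058.
The farthest remaining point A is at distance² 17645/1058 ≤ 32825/1058.

32825/1058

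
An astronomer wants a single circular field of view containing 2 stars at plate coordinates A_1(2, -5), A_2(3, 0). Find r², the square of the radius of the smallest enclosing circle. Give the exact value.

The smallest circle enclosing two points has them as diameter endpoints.
Centre = midpoint = (2.5, -2.5); r² = |A_1A_2|²/4 = 26/4 = 6.5.

6.5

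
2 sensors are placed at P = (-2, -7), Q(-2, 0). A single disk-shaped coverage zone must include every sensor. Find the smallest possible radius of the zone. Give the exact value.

The smallest circle enclosing two points has them as diameter endpoints.
Centre = midpoint = (-2, -3.5); r² = |PQ|²/4 = 49/4 = 12.25.
r = √(12.25) = 3.5.

3.5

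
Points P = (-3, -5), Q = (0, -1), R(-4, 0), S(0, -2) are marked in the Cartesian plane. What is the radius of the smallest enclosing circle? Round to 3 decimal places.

2.766

The minimum enclosing circle is determined by three boundary points: P, Q, R.
Their circumcentre is (-93/38, -87/38) with r² = 5525/722.
The farthest remaining point S is at distance² 4385/722 ≤ 5525/722.
r = √(5525/722) ≈ 2.766.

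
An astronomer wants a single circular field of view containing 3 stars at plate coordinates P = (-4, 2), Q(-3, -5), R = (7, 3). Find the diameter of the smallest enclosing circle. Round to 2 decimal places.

Side lengths²: PQ² = 50, PR² = 122, QR² = 164.
Since QR² = 164 < 122 + 50 = 172, the triangle is acute, so the smallest enclosing circle is the circumcircle.
Circumcentre = (70/39, -29/39), r² = 62525/1521.
Diameter = 2r = 2√(62525/1521) ≈ 12.82.

12.82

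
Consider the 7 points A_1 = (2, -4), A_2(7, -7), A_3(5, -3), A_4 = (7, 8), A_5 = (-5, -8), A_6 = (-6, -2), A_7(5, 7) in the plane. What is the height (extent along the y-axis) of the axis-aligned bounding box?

16

max y = 8, min y = -8, so height = 16.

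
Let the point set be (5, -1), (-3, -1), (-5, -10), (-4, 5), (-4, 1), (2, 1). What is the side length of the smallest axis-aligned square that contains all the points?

The bounding box has width 10 and height 15.
An axis-aligned square enclosing the set must have side ≥ max(width, height).
So the minimum side is max(10, 15) = 15.

15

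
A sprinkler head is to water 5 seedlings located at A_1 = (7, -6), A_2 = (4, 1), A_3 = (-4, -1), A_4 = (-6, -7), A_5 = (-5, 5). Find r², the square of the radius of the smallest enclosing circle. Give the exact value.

130645/1922

By Welzl's lemma the MEC is supported by two points (diametrically opposite) or three points (on a circumcircle).
The minimum enclosing circle is determined by three boundary points: A_1, A_4, A_5.
Their circumcentre is (7/62, -91/62) with r² = 130645/1922.
The farthest remaining point A_2 is at distance² 40745/1922 ≤ 130645/1922.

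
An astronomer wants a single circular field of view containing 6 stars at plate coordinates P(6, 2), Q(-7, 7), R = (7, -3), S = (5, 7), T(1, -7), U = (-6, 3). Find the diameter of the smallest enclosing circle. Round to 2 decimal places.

The minimum enclosing circle is determined by three boundary points: Q, R, T.
Their circumcentre is (-10/29, 44/29) with r² = 62530/841.
The farthest remaining point S is at distance² 49306/841 ≤ 62530/841.
Diameter = 2r = 2√(62530/841) ≈ 17.25.

17.25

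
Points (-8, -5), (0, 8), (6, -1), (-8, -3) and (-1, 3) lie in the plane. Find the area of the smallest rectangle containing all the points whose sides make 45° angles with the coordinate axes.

157.5

In coordinates u = x + y, v = x − y the rectangle is axis-aligned; the map (x,y)→(u,v) scales areas by 2.
u-values: -13, 8, 5, -11, 2; range = 8 − (-13) = 21.
v-values: -3, -8, 7, -5, -4; range = 7 − (-8) = 15.
Area = (21 × 15) / 2 = 157.5.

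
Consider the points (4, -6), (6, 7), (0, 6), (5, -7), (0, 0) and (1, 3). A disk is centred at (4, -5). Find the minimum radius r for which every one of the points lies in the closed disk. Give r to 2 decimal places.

The required radius is the distance from (4, -5) to the farthest point.
Squared distances: 1, 148, 137, 5, 41, 73.
Maximum is 148, attained at (6, 7).
r = √148 ≈ 12.17.

12.17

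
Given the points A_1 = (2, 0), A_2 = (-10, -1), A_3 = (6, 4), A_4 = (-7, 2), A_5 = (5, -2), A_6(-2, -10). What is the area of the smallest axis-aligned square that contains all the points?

The bounding box has width 16 and height 14.
An axis-aligned square enclosing the set must have side ≥ max(width, height).
So the minimum side is max(16, 14) = 16.
Area = 16² = 256.

256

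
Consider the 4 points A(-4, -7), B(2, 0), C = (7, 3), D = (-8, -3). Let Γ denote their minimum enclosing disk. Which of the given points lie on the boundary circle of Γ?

By Welzl's lemma the MEC is supported by two points (diametrically opposite) or three points (on a circumcircle).
The farthest pair is C–D with squared distance 261. The circle on this segment as diameter has centre (-0.5, 0) and r² = 261/4 = 65.25.
Check A: distance² to centre = 61.25 ≤ 65.25, so it lies inside.
All remaining points lie in this disk, and no smaller disk contains both endpoints, so this is the minimum enclosing circle.
The points at distance exactly r from the centre are C, D — 2 points.

C, D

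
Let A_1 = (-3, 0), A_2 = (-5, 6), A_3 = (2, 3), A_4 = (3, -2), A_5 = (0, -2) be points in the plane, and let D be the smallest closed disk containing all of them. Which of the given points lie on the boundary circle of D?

A_2, A_4

The farthest pair is A_2–A_4 with squared distance 128. The circle on this segment as diameter has centre (-1, 2) and r² = 128/4 = 32.
Check A_1: distance² to centre = 8 ≤ 32, so it lies inside.
All remaining points lie in this disk, and no smaller disk contains both endpoints, so this is the minimum enclosing circle.
The points at distance exactly r from the centre are A_2, A_4 — 2 points.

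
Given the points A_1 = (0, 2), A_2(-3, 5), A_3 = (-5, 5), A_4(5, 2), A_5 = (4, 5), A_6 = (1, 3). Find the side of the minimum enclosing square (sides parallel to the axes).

The bounding box has width 10 and height 3.
An axis-aligned square enclosing the set must have side ≥ max(width, height).
So the minimum side is max(10, 3) = 10.

10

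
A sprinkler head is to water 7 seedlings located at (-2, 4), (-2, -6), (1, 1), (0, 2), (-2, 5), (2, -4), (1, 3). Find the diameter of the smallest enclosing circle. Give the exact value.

11

By Welzl's lemma the MEC is supported by two points (diametrically opposite) or three points (on a circumcircle).
The farthest pair is (-2, -6)–(-2, 5) with squared distance 121. The circle on this segment as diameter has centre (-2, -0.5) and r² = 121/4 = 30.25.
Check (-2, 4): distance² to centre = 20.25 ≤ 30.25, so it lies inside.
All remaining points lie in this disk, and no smaller disk contains both endpoints, so this is the minimum enclosing circle.
Diameter = 2r = 2√(30.25) = 11.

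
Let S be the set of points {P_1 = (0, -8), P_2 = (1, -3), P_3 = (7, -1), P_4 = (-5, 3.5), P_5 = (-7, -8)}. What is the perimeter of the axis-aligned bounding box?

Width = max x − min x = 7 − (-7) = 14.
Height = max y − min y = 3.5 − (-8) = 11.5.
Perimeter = 2(14 + 11.5) = 51.

51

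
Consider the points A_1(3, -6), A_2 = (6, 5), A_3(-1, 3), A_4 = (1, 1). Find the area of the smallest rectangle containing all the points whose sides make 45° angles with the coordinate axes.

91

In coordinates u = x + y, v = x − y the rectangle is axis-aligned; the map (x,y)→(u,v) scales areas by 2.
u-values: -3, 11, 2, 2; range = 11 − (-3) = 14.
v-values: 9, 1, -4, 0; range = 9 − (-4) = 13.
Area = (14 × 13) / 2 = 91.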